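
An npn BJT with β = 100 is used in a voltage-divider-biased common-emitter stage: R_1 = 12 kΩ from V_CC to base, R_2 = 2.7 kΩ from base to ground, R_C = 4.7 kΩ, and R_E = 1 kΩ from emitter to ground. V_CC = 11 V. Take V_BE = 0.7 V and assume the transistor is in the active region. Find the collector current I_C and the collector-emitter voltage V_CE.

Thevenize the base divider: V_Th = V_CC·R_2/(R_1+R_2) = 11×2.7/14.7 = 2.02 V, R_Th = R_1‖R_2 = 2.2 kΩ.
Base-emitter loop: V_Th = I_B·R_Th + V_BE + (β+1)I_B·R_E, so I_B = (2.02 − 0.7) / (2.2 + 101×1) = 0.0128 mA.
I_C = β·I_B = 100×0.0128 = 1.28 mA, and I_E = (β+1)I_B = 1.29 mA.
V_CE = V_CC − I_C·R_C − I_E·R_E = 11 − 1.28×4.7 − 1.29×1 = 3.69 V.
V_CE = 3.69 V > 0.2 V confirms active-region operation.

I_C ≈ 1.3 mA, V_CE ≈ 3.7 V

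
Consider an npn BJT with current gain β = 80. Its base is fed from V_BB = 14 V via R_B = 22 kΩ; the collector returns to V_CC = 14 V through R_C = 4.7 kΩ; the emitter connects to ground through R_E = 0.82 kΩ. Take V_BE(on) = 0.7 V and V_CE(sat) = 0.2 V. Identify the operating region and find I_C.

saturation; I_C ≈ 2.4 mA

Assume active: I_B = (14 − 0.7)/(22 + 81×0.82) = 0.15 mA, I_C = β·I_B = 12 mA.
Then V_CE = 14 − 12×4.7 − 12.2×0.82 = -52.5 V < 0.2 V — the active assumption fails.
Re-solve with V_CE = 0.2 V. KCL at the emitter: V_E/R_E = (V_BB−0.7−V_E)/R_B + (V_CC−0.2−V_E)/R_C, giving V_E = 2.4 V.
I_C = (V_CC − 0.2 − V_E)/R_C = (13.8 − 2.4)/4.7 = 2.43 mA.
Check: I_B = (13.3 − 2.4)/22 = 0.496 mA, and β·I_B = 39.7 mA > I_C, confirming saturation.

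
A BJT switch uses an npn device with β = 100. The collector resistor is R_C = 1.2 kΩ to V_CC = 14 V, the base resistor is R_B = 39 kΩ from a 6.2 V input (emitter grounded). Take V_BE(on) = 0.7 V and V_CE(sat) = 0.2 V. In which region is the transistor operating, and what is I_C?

saturation; I_C ≈ 12 mA

Assume active: I_B = (6.2 − 0.7)/39 = 0.141 mA, giving I_C = β·I_B = 14.1 mA.
But then V_CE = 14 − 14.1×1.2 = -2.92 V < V_CE(sat) = 0.2 V — impossible in the active region.
So the transistor is saturated. With V_CE = 0.2 V, I_C = (V_CC − 0.2)/R_C = 13.8/1.2 = 11.5 mA.
Check: β·I_B = 14.1 mA > I_C = 11.5 mA, confirming saturation.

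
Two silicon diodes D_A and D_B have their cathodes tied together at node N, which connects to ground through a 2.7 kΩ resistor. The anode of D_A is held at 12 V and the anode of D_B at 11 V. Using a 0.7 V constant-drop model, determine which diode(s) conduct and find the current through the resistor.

Only D_A conducts; I_R ≈ 4.2 mA

Assume both conduct. Then node N would need to be at both 12−0.7 = 11.3 V and 11−0.7 = 10.3 V, which is impossible.
Assume only D_A conducts: V_N = 12 − 0.7 = 11.3 V, so I_R = 11.3/2.7 = 4.19 mA.
Check D_B: its anode-to-cathode voltage is 11 − 11.3 = -0.3 V < 0.7 V, so it is off. The assumption is consistent.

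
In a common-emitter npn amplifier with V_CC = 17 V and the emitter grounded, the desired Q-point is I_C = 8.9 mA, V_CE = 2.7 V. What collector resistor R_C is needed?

R_C ≈ 1.6 kΩ

Collector loop: V_CC = I_C·R_C + V_CE.
R_C = (V_CC − V_CE)/I_C = (17 − 2.7)/8.9 = 1.61 kΩ.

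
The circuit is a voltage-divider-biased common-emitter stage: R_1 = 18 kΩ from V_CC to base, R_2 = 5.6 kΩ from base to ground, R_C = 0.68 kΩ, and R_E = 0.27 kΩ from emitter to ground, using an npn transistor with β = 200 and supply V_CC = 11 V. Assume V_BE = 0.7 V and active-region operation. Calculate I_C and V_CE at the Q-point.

I_C ≈ 6.5 mA, V_CE ≈ 4.8 V

Thevenize the base divider: V_Th = V_CC·R_2/(R_1+R_2) = 11×5.6/23.6 = 2.61 V, R_Th = R_1‖R_2 = 4.27 kΩ.
Base-emitter loop: V_Th = I_B·R_Th + V_BE + (β+1)I_B·R_E, so I_B = (2.61 − 0.7) / (4.27 + 201×0.27) = 0.0326 mA.
I_C = β·I_B = 200×0.0326 = 6.53 mA, and I_E = (β+1)I_B = 6.56 mA.
V_CE = V_CC − I_C·R_C − I_E·R_E = 11 − 6.53×0.68 − 6.56×0.27 = 4.79 V.
V_CE = 4.79 V > 0.2 V confirms active-region operation.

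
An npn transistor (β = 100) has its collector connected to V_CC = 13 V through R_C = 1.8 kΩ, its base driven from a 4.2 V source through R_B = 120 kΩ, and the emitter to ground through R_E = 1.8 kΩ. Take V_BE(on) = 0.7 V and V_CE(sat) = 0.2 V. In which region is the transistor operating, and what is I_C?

active; I_C ≈ 1.2 mA

Assume active. Base-emitter loop: I_B = (V_BB − V_BE)/(R_B + (β+1)R_E) = (4.2 − 0.7)/(120 + 101×1.8) = 0.0116 mA.
I_C = β·I_B = 100×0.0116 = 1.16 mA.
V_CE = V_CC − I_C·R_C − I_E·R_E = 13 − 1.16×1.8 − 1.17×1.8 = 8.8 V > V_CE(sat), so the active-region assumption holds.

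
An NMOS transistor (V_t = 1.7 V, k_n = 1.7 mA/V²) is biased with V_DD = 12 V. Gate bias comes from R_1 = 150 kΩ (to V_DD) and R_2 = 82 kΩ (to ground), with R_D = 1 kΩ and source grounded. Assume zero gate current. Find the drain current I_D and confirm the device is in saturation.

I_D ≈ 5.5 mA

V_G = V_DD·R_2/(R_1+R_2) = 12×82/232 = 4.24 V. With the source grounded, V_GS = V_G = 4.24 V.
Assume saturation: I_D = (k_n/2)(V_GS − V_t)² = (1.7/2)×(4.24 − 1.7)² = 0.85×2.54² = 5.49 mA.
V_DS = V_DD − I_D·R_D = 12 − 5.49×1 = 6.51 V.
Saturation requires V_DS ≥ V_GS − V_t = 2.54 V; 6.51 ≥ 2.54 ✓.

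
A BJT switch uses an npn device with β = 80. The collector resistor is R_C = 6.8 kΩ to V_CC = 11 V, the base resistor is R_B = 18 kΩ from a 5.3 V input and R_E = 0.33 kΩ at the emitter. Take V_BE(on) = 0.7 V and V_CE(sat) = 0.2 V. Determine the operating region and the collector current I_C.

saturation; I_C ≈ 1.5 mA

Assume active: I_B = (5.3 − 0.7)/(18 + 81×0.33) = 0.103 mA, I_C = β·I_B = 8.23 mA.
Then V_CE = 11 − 8.23×6.8 − 8.33×0.33 = -47.7 V < 0.2 V — the active assumption fails.
Re-solve with V_CE = 0.2 V. KCL at the emitter: V_E/R_E = (V_BB−0.7−V_E)/R_B + (V_CC−0.2−V_E)/R_C, giving V_E = 0.57 V.
I_C = (V_CC − 0.2 − V_E)/R_C = (10.8 − 0.57)/6.8 = 1.5 mA.
Check: I_B = (4.6 − 0.57)/18 = 0.224 mA, and β·I_B = 17.9 mA > I_C, confirming saturation.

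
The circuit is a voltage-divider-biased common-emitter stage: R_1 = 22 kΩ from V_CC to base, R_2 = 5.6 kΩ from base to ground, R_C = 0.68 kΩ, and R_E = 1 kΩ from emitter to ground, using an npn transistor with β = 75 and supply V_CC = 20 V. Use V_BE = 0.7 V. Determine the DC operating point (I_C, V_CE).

I_C ≈ 3.1 mA, V_CE ≈ 15 V

Thevenize the base divider: V_Th = V_CC·R_2/(R_1+R_2) = 20×5.6/27.6 = 4.06 V, R_Th = R_1‖R_2 = 4.46 kΩ.
Base-emitter loop: V_Th = I_B·R_Th + V_BE + (β+1)I_B·R_E, so I_B = (4.06 − 0.7) / (4.46 + 76×1) = 0.0417 mA.
I_C = β·I_B = 75×0.0417 = 3.13 mA, and I_E = (β+1)I_B = 3.17 mA.
V_CE = V_CC − I_C·R_C − I_E·R_E = 20 − 3.13×0.68 − 3.17×1 = 14.7 V.
V_CE = 14.7 V > 0.2 V confirms active-region operation.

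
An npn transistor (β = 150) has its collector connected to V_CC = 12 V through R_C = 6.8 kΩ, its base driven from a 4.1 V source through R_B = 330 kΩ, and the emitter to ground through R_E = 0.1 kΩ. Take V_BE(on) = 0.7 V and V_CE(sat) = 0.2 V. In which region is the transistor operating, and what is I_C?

Assume active. Base-emitter loop: I_B = (V_BB − V_BE)/(R_B + (β+1)R_E) = (4.1 − 0.7)/(330 + 151×0.1) = 0.00985 mA.
I_C = β·I_B = 150×0.00985 = 1.48 mA.
V_CE = V_CC − I_C·R_C − I_E·R_E = 12 − 1.48×6.8 − 1.49×0.1 = 1.8 V > V_CE(sat), so the active-region assumption holds.

active; I_C ≈ 1.5 mA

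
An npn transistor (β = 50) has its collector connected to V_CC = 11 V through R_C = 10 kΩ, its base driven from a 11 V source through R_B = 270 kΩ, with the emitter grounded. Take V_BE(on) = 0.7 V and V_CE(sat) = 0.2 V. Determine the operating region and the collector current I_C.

Assume active: I_B = (11 − 0.7)/270 = 0.0381 mA, giving I_C = β·I_B = 1.91 mA.
But then V_CE = 11 − 1.91×10 = -8.07 V < V_CE(sat) = 0.2 V — impossible in the active region.
So the transistor is saturated. With V_CE = 0.2 V, I_C = (V_CC − 0.2)/R_C = 10.8/10 = 1.08 mA.
Check: β·I_B = 1.91 mA > I_C = 1.08 mA, confirming saturation.

saturation; I_C ≈ 1.1 mA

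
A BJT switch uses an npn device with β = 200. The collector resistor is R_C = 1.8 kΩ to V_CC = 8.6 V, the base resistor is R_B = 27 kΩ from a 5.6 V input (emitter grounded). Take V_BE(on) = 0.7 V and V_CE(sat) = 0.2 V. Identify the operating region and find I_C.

Assume active: I_B = (5.6 − 0.7)/27 = 0.181 mA, giving I_C = β·I_B = 36.3 mA.
But then V_CE = 8.6 − 36.3×1.8 = -56.7 V < V_CE(sat) = 0.2 V — impossible in the active region.
So the transistor is saturated. With V_CE = 0.2 V, I_C = (V_CC − 0.2)/R_C = 8.4/1.8 = 4.67 mA.
Check: β·I_B = 36.3 mA > I_C = 4.67 mA, confirming saturation.

saturation; I_C ≈ 4.7 mA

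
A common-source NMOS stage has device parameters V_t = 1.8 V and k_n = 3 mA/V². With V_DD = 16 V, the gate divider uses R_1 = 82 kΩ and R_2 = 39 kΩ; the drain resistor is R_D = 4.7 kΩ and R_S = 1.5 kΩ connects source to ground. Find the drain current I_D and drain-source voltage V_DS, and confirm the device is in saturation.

I_D ≈ 1.6 mA, V_DS ≈ 6.3 V

V_G = V_DD·R_2/(R_1+R_2) = 16×39/121 = 5.16 V.
Assume saturation: I_D = (k_n/2)(V_GS − V_t)² with V_GS = V_G − I_D·R_S = 5.16 − 1.5·I_D.
Substituting gives 3.38·I_D² − 16.1·I_D + 16.9 = 0, with roots I_D = 1.56 or 3.21 mA.
The root I_D = 3.21 mA gives V_GS = 0.336 V ≤ V_t, so take I_D = 1.56 mA.
Then V_GS = 2.82 V and V_DS = V_DD − I_D(R_D+R_S) = 16 − 1.56×6.2 = 6.34 V.
Saturation requires V_DS ≥ V_GS − V_t = 1.02 V; 6.34 ≥ 1.02 ✓.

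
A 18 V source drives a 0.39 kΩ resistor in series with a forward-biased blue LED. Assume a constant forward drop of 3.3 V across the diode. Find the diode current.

I ≈ 38 mA

KVL around the loop: 18 = V_D + I·R = 3.3 + I × 0.39 kΩ.
So I = (18 − 3.3) / 0.39 kΩ = 14.7 / 0.39 = 37.7 mA.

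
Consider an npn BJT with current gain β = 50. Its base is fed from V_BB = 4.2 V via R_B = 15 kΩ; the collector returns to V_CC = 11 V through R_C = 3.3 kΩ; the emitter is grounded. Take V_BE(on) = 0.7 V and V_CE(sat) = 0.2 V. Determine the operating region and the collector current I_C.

Assume active: I_B = (4.2 − 0.7)/15 = 0.233 mA, giving I_C = β·I_B = 11.7 mA.
But then V_CE = 11 − 11.7×3.3 = -27.5 V < V_CE(sat) = 0.2 V — impossible in the active region.
So the transistor is saturated. With V_CE = 0.2 V, I_C = (V_CC − 0.2)/R_C = 10.8/3.3 = 3.27 mA.
Check: β·I_B = 11.7 mA > I_C = 3.27 mA, confirming saturation.

saturation; I_C ≈ 3.3 mA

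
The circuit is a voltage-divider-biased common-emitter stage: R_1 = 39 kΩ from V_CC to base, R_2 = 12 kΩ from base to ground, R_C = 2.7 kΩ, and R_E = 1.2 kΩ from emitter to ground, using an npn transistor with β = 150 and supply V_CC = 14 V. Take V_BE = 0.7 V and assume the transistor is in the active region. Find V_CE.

Thevenize the base divider: V_Th = V_CC·R_2/(R_1+R_2) = 14×12/51 = 3.29 V, R_Th = R_1‖R_2 = 9.18 kΩ.
Base-emitter loop: V_Th = I_B·R_Th + V_BE + (β+1)I_B·R_E, so I_B = (3.29 − 0.7) / (9.18 + 151×1.2) = 0.0136 mA.
I_C = β·I_B = 150×0.0136 = 2.04 mA, and I_E = (β+1)I_B = 2.06 mA.
V_CE = V_CC − I_C·R_C − I_E·R_E = 14 − 2.04×2.7 − 2.06×1.2 = 6.01 V.
V_CE = 6.01 V > 0.2 V confirms active-region operation.

V_CE ≈ 6 V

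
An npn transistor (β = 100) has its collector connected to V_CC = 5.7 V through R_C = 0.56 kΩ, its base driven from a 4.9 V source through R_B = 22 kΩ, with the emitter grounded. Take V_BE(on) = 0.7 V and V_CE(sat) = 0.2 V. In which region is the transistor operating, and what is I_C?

saturation; I_C ≈ 9.8 mA

Assume active: I_B = (4.9 − 0.7)/22 = 0.191 mA, giving I_C = β·I_B = 19.1 mA.
But then V_CE = 5.7 − 19.1×0.56 = -4.99 V < V_CE(sat) = 0.2 V — impossible in the active region.
So the transistor is saturated. With V_CE = 0.2 V, I_C = (V_CC − 0.2)/R_C = 5.5/0.56 = 9.82 mA.
Check: β·I_B = 19.1 mA > I_C = 9.82 mA, confirming saturation.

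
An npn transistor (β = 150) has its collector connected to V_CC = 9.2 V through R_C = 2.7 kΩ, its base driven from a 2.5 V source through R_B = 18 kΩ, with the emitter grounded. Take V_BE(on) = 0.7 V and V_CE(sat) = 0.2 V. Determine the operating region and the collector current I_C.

saturation; I_C ≈ 3.3 mA

Assume active: I_B = (2.5 − 0.7)/18 = 0.1 mA, giving I_C = β·I_B = 15 mA.
But then V_CE = 9.2 − 15×2.7 = -31.3 V < V_CE(sat) = 0.2 V — impossible in the active region.
So the transistor is saturated. With V_CE = 0.2 V, I_C = (V_CC − 0.2)/R_C = 9/2.7 = 3.33 mA.
Check: β·I_B = 15 mA > I_C = 3.33 mA, confirming saturation.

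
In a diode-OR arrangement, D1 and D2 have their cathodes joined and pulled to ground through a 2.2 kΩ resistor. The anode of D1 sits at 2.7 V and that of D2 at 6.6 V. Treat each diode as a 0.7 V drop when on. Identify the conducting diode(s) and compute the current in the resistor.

Only D2 conducts; I_R ≈ 2.7 mA

Assume both conduct. Then node N would need to be at both 2.7−0.7 = 2 V and 6.6−0.7 = 5.9 V, which is impossible.
Assume only D2 conducts: V_N = 6.6 − 0.7 = 5.9 V, so I_R = 5.9/2.2 = 2.68 mA.
Check D1: its anode-to-cathode voltage is 2.7 − 5.9 = -3.2 V < 0.7 V, so it is off. The assumption is consistent.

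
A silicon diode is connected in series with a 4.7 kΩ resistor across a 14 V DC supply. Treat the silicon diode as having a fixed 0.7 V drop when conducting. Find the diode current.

I ≈ 2.8 mA

KVL around the loop: 14 = V_D + I·R = 0.7 + I × 4.7 kΩ.
So I = (14 − 0.7) / 4.7 kΩ = 13.3 / 4.7 = 2.83 mA.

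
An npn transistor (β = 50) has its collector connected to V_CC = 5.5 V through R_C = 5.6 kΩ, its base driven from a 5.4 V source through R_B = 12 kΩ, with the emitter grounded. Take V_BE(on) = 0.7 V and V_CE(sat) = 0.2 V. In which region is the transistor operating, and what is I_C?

Assume active: I_B = (5.4 − 0.7)/12 = 0.392 mA, giving I_C = β·I_B = 19.6 mA.
But then V_CE = 5.5 − 19.6×5.6 = -104 V < V_CE(sat) = 0.2 V — impossible in the active region.
So the transistor is saturated. With V_CE = 0.2 V, I_C = (V_CC − 0.2)/R_C = 5.3/5.6 = 0.946 mA.
Check: β·I_B = 19.6 mA > I_C = 0.946 mA, confirming saturation.

saturation; I_C ≈ 0.95 mA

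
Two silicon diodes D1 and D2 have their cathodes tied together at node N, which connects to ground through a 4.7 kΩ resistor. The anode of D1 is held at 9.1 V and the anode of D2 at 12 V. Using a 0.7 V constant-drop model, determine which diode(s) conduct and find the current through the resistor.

Only D2 conducts; I_R ≈ 2.4 mA

Assume both conduct. Then node N would need to be at both 9.1−0.7 = 8.4 V and 12−0.7 = 11.3 V, which is impossible.
Assume only D2 conducts: V_N = 12 − 0.7 = 11.3 V, so I_R = 11.3/4.7 = 2.4 mA.
Check D1: its anode-to-cathode voltage is 9.1 − 11.3 = -2.2 V < 0.7 V, so it is off. The assumption is consistent.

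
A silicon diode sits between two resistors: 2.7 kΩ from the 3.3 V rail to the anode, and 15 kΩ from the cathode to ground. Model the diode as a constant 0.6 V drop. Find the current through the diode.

The two resistors are in series with the diode, so KVL gives 3.3 = I·2.7 + 0.6 + I·15.
I = (3.3 − 0.6) / (2.7 + 15) kΩ = 2.7 / 17.7 = 0.153 mA.

I ≈ 0.15 mA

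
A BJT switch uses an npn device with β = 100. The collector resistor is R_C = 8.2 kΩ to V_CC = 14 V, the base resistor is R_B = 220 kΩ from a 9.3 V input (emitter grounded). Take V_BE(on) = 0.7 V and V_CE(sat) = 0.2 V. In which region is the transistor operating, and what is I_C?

saturation; I_C ≈ 1.7 mA

Assume active: I_B = (9.3 − 0.7)/220 = 0.0391 mA, giving I_C = β·I_B = 3.91 mA.
But then V_CE = 14 − 3.91×8.2 = -18.1 V < V_CE(sat) = 0.2 V — impossible in the active region.
So the transistor is saturated. With V_CE = 0.2 V, I_C = (V_CC − 0.2)/R_C = 13.8/8.2 = 1.68 mA.
Check: β·I_B = 3.91 mA > I_C = 1.68 mA, confirming saturation.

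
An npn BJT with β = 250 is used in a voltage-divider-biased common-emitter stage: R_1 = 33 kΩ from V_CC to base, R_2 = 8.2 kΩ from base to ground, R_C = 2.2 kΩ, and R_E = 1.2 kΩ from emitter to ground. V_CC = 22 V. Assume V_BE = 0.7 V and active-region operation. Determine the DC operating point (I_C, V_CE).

I_C ≈ 3 mA, V_CE ≈ 12 V

Thevenize the base divider: V_Th = V_CC·R_2/(R_1+R_2) = 22×8.2/41.2 = 4.38 V, R_Th = R_1‖R_2 = 6.57 kΩ.
Base-emitter loop: V_Th = I_B·R_Th + V_BE + (β+1)I_B·R_E, so I_B = (4.38 − 0.7) / (6.57 + 251×1.2) = 0.012 mA.
I_C = β·I_B = 250×0.012 = 2.99 mA, and I_E = (β+1)I_B = 3 mA.
V_CE = V_CC − I_C·R_C − I_E·R_E = 22 − 2.99×2.2 − 3×1.2 = 11.8 V.
V_CE = 11.8 V > 0.2 V confirms active-region operation.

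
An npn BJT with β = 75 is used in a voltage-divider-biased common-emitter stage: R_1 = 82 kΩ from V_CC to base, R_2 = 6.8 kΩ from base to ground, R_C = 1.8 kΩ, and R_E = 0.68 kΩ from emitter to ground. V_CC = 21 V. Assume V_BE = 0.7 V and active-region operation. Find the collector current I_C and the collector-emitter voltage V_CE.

I_C ≈ 1.2 mA, V_CE ≈ 18 V

Thevenize the base divider: V_Th = V_CC·R_2/(R_1+R_2) = 21×6.8/88.8 = 1.61 V, R_Th = R_1‖R_2 = 6.28 kΩ.
Base-emitter loop: V_Th = I_B·R_Th + V_BE + (β+1)I_B·R_E, so I_B = (1.61 − 0.7) / (6.28 + 76×0.68) = 0.0157 mA.
I_C = β·I_B = 75×0.0157 = 1.18 mA, and I_E = (β+1)I_B = 1.19 mA.
V_CE = V_CC − I_C·R_C − I_E·R_E = 21 − 1.18×1.8 − 1.19×0.68 = 18.1 V.
V_CE = 18.1 V > 0.2 V confirms active-region operation.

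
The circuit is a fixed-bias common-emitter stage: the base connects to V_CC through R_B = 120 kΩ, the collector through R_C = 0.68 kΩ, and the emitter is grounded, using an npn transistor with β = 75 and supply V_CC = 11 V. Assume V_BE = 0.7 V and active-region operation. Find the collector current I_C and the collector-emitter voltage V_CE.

I_C ≈ 6.4 mA, V_CE ≈ 6.6 V

Base loop: V_CC = I_B·R_B + V_BE, so I_B = (11 − 0.7)/120 kΩ = 0.0858 mA.
In the active region I_C = β·I_B = 75 × 0.0858 = 6.44 mA.
Collector loop: V_CE = V_CC − I_C·R_C = 11 − 6.44×0.68 = 6.62 V.
Since V_CE = 6.62 V > V_CE(sat) ≈ 0.2 V, the transistor is in the active region as assumed.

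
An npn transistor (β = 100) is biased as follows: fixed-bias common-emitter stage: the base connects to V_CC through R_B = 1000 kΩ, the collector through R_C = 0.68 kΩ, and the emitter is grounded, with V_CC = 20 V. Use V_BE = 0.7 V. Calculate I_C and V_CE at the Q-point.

I_C ≈ 1.9 mA, V_CE ≈ 19 V

Base loop: V_CC = I_B·R_B + V_BE, so I_B = (20 − 0.7)/1000 kΩ = 0.0193 mA.
In the active region I_C = β·I_B = 100 × 0.0193 = 1.93 mA.
Collector loop: V_CE = V_CC − I_C·R_C = 20 − 1.93×0.68 = 18.7 V.
Since V_CE = 18.7 V > V_CE(sat) ≈ 0.2 V, the transistor is in the active region as assumed.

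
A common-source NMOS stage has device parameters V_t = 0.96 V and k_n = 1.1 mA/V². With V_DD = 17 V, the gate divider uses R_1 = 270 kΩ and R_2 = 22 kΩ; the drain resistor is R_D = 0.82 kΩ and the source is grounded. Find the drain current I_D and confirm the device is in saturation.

I_D ≈ 0.057 mA

V_G = V_DD·R_2/(R_1+R_2) = 17×22/292 = 1.28 V. With the source grounded, V_GS = V_G = 1.28 V.
Assume saturation: I_D = (k_n/2)(V_GS − V_t)² = (1.1/2)×(1.28 − 0.96)² = 0.55×0.321² = 0.0566 mA.
V_DS = V_DD − I_D·R_D = 17 − 0.0566×0.82 = 17 V.
Saturation requires V_DS ≥ V_GS − V_t = 0.321 V; 17 ≥ 0.321 ✓.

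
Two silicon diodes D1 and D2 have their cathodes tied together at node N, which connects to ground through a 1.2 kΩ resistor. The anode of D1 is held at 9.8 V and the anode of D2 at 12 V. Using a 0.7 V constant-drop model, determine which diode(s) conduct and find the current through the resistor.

Only D2 conducts; I_R ≈ 9.4 mA

Assume both conduct. Then node N would need to be at both 9.8−0.7 = 9.1 V and 12−0.7 = 11.3 V, which is impossible.
Assume only D2 conducts: V_N = 12 − 0.7 = 11.3 V, so I_R = 11.3/1.2 = 9.42 mA.
Check D1: its anode-to-cathode voltage is 9.8 − 11.3 = -1.5 V < 0.7 V, so it is off. The assumption is consistent.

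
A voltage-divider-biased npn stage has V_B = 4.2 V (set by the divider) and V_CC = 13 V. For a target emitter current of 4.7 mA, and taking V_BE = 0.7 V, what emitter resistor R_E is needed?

V_E = V_B − V_BE = 4.2 − 0.7 = 3.5 V.
R_E = V_E / I_E = 3.5 / 4.7 = 0.745 kΩ.

R_E ≈ 0.74 kΩ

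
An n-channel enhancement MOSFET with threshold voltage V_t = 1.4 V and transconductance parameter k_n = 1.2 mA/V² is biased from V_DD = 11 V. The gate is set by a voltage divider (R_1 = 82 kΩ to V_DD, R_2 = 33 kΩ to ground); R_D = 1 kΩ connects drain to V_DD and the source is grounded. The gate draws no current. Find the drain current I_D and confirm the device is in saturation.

I_D ≈ 1.9 mA

V_G = V_DD·R_2/(R_1+R_2) = 11×33/115 = 3.16 V. With the source grounded, V_GS = V_G = 3.16 V.
Assume saturation: I_D = (k_n/2)(V_GS − V_t)² = (1.2/2)×(3.16 − 1.4)² = 0.6×1.76² = 1.85 mA.
V_DS = V_DD − I_D·R_D = 11 − 1.85×1 = 9.15 V.
Saturation requires V_DS ≥ V_GS − V_t = 1.76 V; 9.15 ≥ 1.76 ✓.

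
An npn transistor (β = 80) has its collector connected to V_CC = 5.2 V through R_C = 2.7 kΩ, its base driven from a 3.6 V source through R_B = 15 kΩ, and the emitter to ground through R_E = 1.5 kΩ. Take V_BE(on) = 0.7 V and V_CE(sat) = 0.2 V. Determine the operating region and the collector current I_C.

Assume active: I_B = (3.6 − 0.7)/(15 + 81×1.5) = 0.0212 mA, I_C = β·I_B = 1.7 mA.
Then V_CE = 5.2 − 1.7×2.7 − 1.72×1.5 = -1.97 V < 0.2 V — the active assumption fails.
Re-solve with V_CE = 0.2 V. KCL at the emitter: V_E/R_E = (V_BB−0.7−V_E)/R_B + (V_CC−0.2−V_E)/R_C, giving V_E = 1.85 V.
I_C = (V_CC − 0.2 − V_E)/R_C = (5 − 1.85)/2.7 = 1.17 mA.
Check: I_B = (2.9 − 1.85)/15 = 0.0698 mA, and β·I_B = 5.58 mA > I_C, confirming saturation.

saturation; I_C ≈ 1.2 mA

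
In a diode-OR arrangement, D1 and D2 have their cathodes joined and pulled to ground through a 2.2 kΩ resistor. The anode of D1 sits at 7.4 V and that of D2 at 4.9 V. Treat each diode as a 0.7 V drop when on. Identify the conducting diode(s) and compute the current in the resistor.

Only D1 conducts; I_R ≈ 3 mA

Assume both conduct. Then node N would need to be at both 7.4−0.7 = 6.7 V and 4.9−0.7 = 4.2 V, which is impossible.
Assume only D1 conducts: V_N = 7.4 − 0.7 = 6.7 V, so I_R = 6.7/2.2 = 3.05 mA.
Check D2: its anode-to-cathode voltage is 4.9 − 6.7 = -1.8 V < 0.7 V, so it is off. The assumption is consistent.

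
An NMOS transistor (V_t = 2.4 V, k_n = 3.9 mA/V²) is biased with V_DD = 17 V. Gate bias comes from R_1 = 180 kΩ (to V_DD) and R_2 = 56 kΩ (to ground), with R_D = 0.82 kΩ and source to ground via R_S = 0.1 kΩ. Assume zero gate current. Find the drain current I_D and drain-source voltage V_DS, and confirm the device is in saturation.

V_G = V_DD·R_2/(R_1+R_2) = 17×56/236 = 4.03 V.
Assume saturation: I_D = (k_n/2)(V_GS − V_t)² with V_GS = V_G − I_D·R_S = 4.03 − 0.1·I_D.
Substituting gives 0.0195·I_D² − 1.64·I_D + 5.21 = 0, with roots I_D = 3.31 or 80.6 mA.
The root I_D = 80.6 mA gives V_GS = -4.03 V ≤ V_t, so take I_D = 3.31 mA.
Then V_GS = 3.7 V and V_DS = V_DD − I_D(R_D+R_S) = 17 − 3.31×0.92 = 14 V.
Saturation requires V_DS ≥ V_GS − V_t = 1.3 V; 14 ≥ 1.3 ✓.

I_D ≈ 3.3 mA, V_DS ≈ 14 V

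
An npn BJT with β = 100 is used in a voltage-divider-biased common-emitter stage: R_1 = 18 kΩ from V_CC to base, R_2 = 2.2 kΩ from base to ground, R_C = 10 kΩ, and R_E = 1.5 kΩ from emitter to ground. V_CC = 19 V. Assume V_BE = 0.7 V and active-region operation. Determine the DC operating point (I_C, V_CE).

Thevenize the base divider: V_Th = V_CC·R_2/(R_1+R_2) = 19×2.2/20.2 = 2.07 V, R_Th = R_1‖R_2 = 1.96 kΩ.
Base-emitter loop: V_Th = I_B·R_Th + V_BE + (β+1)I_B·R_E, so I_B = (2.07 − 0.7) / (1.96 + 101×1.5) = 0.00892 mA.
I_C = β·I_B = 100×0.00892 = 0.892 mA, and I_E = (β+1)I_B = 0.901 mA.
V_CE = V_CC − I_C·R_C − I_E·R_E = 19 − 0.892×10 − 0.901×1.5 = 8.73 V.
V_CE = 8.73 V > 0.2 V confirms active-region operation.

I_C ≈ 0.89 mA, V_CE ≈ 8.7 V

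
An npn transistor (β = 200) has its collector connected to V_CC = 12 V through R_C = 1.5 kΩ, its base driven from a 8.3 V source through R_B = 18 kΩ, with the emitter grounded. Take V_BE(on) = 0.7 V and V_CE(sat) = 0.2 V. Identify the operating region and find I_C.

saturation; I_C ≈ 7.9 mA

Assume active: I_B = (8.3 − 0.7)/18 = 0.422 mA, giving I_C = β·I_B = 84.4 mA.
But then V_CE = 12 − 84.4×1.5 = -115 V < V_CE(sat) = 0.2 V — impossible in the active region.
So the transistor is saturated. With V_CE = 0.2 V, I_C = (V_CC − 0.2)/R_C = 11.8/1.5 = 7.87 mA.
Check: β·I_B = 84.4 mA > I_C = 7.87 mA, confirming saturation.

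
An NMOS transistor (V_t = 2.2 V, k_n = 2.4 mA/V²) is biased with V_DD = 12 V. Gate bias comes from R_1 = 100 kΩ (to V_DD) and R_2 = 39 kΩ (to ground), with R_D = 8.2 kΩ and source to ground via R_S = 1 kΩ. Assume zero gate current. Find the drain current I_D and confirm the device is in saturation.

I_D ≈ 0.51 mA

V_G = V_DD·R_2/(R_1+R_2) = 12×39/139 = 3.37 V.
Assume saturation: I_D = (k_n/2)(V_GS − V_t)² with V_GS = V_G − I_D·R_S = 3.37 − 1·I_D.
Substituting gives 1.2·I_D² − 3.8·I_D + 1.63 = 0, with roots I_D = 0.513 or 2.65 mA.
The root I_D = 2.65 mA gives V_GS = 0.713 V ≤ V_t, so take I_D = 0.513 mA.
Then V_GS = 2.85 V and V_DS = V_DD − I_D(R_D+R_S) = 12 − 0.513×9.2 = 7.28 V.
Saturation requires V_DS ≥ V_GS − V_t = 0.654 V; 7.28 ≥ 0.654 ✓.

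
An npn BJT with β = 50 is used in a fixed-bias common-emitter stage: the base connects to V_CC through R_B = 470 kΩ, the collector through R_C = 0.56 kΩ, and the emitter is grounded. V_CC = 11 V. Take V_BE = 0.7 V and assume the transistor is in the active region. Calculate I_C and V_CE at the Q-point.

Base loop: V_CC = I_B·R_B + V_BE, so I_B = (11 − 0.7)/470 kΩ = 0.0219 mA.
In the active region I_C = β·I_B = 50 × 0.0219 = 1.1 mA.
Collector loop: V_CE = V_CC − I_C·R_C = 11 − 1.1×0.56 = 10.4 V.
Since V_CE = 10.4 V > V_CE(sat) ≈ 0.2 V, the transistor is in the active region as assumed.

I_C ≈ 1.1 mA, V_CE ≈ 10 V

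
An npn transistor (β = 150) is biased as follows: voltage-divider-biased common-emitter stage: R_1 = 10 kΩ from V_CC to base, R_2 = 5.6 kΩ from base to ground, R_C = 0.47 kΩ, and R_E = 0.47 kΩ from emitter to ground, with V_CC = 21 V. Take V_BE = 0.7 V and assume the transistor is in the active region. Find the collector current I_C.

I_C ≈ 14 mA

Thevenize the base divider: V_Th = V_CC·R_2/(R_1+R_2) = 21×5.6/15.6 = 7.54 V, R_Th = R_1‖R_2 = 3.59 kΩ.
Base-emitter loop: V_Th = I_B·R_Th + V_BE + (β+1)I_B·R_E, so I_B = (7.54 − 0.7) / (3.59 + 151×0.47) = 0.0917 mA.
I_C = β·I_B = 150×0.0917 = 13.8 mA, and I_E = (β+1)I_B = 13.8 mA.
V_CE = V_CC − I_C·R_C − I_E·R_E = 21 − 13.8×0.47 − 13.8×0.47 = 8.02 V.
V_CE = 8.02 V > 0.2 V confirms active-region operation.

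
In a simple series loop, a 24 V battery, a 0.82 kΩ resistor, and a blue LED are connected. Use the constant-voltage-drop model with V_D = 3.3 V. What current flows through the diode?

I ≈ 25 mA

KVL around the loop: 24 = V_D + I·R = 3.3 + I × 0.82 kΩ.
So I = (24 − 3.3) / 0.82 kΩ = 20.7 / 0.82 = 25.2 mA.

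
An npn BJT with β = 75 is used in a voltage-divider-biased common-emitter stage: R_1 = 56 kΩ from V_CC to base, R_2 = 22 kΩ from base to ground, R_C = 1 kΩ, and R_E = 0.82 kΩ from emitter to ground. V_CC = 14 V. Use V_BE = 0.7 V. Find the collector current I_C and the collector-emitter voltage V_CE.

Thevenize the base divider: V_Th = V_CC·R_2/(R_1+R_2) = 14×22/78 = 3.95 V, R_Th = R_1‖R_2 = 15.8 kΩ.
Base-emitter loop: V_Th = I_B·R_Th + V_BE + (β+1)I_B·R_E, so I_B = (3.95 − 0.7) / (15.8 + 76×0.82) = 0.0416 mA.
I_C = β·I_B = 75×0.0416 = 3.12 mA, and I_E = (β+1)I_B = 3.16 mA.
V_CE = V_CC − I_C·R_C − I_E·R_E = 14 − 3.12×1 − 3.16×0.82 = 8.29 V.
V_CE = 8.29 V > 0.2 V confirms active-region operation.

I_C ≈ 3.1 mA, V_CE ≈ 8.3 V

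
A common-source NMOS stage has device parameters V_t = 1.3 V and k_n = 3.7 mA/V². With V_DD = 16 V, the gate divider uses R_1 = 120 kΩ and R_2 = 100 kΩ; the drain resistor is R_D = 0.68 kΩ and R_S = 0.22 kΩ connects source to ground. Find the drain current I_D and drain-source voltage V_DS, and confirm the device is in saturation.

I_D ≈ 14 mA, V_DS ≈ 3 V

V_G = V_DD·R_2/(R_1+R_2) = 16×100/220 = 7.27 V.
Assume saturation: I_D = (k_n/2)(V_GS − V_t)² with V_GS = V_G − I_D·R_S = 7.27 − 0.22·I_D.
Substituting gives 0.0895·I_D² − 5.86·I_D + 66 = 0, with roots I_D = 14.4 or 51 mA.
The root I_D = 51 mA gives V_GS = -3.95 V ≤ V_t, so take I_D = 14.4 mA.
Then V_GS = 4.09 V and V_DS = V_DD − I_D(R_D+R_S) = 16 − 14.4×0.9 = 3 V.
Saturation requires V_DS ≥ V_GS − V_t = 2.79 V; 3 ≥ 2.79 ✓.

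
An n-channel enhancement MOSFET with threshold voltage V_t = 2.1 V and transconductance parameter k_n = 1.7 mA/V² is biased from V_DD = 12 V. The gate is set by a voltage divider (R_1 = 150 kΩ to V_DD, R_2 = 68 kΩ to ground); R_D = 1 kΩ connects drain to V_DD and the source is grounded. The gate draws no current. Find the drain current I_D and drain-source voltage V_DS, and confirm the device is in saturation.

I_D ≈ 2.3 mA, V_DS ≈ 9.7 V

V_G = V_DD·R_2/(R_1+R_2) = 12×68/218 = 3.74 V. With the source grounded, V_GS = V_G = 3.74 V.
Assume saturation: I_D = (k_n/2)(V_GS − V_t)² = (1.7/2)×(3.74 − 2.1)² = 0.85×1.64² = 2.29 mA.
V_DS = V_DD − I_D·R_D = 12 − 2.29×1 = 9.71 V.
Saturation requires V_DS ≥ V_GS − V_t = 1.64 V; 9.71 ≥ 1.64 ✓.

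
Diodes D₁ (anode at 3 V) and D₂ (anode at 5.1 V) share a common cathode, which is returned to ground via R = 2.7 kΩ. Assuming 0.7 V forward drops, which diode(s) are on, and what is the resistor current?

Assume both conduct. Then node N would need to be at both 3−0.7 = 2.3 V and 5.1−0.7 = 4.4 V, which is impossible.
Assume only D₂ conducts: V_N = 5.1 − 0.7 = 4.4 V, so I_R = 4.4/2.7 = 1.63 mA.
Check D₁: its anode-to-cathode voltage is 3 − 4.4 = -1.4 V < 0.7 V, so it is off. The assumption is consistent.

Only D₂ conducts; I_R ≈ 1.6 mA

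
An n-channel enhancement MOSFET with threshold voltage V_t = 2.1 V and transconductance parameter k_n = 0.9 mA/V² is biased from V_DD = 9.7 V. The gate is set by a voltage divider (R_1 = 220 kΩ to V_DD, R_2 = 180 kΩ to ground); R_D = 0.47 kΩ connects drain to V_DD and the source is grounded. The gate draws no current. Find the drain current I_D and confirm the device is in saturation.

I_D ≈ 2.3 mA

V_G = V_DD·R_2/(R_1+R_2) = 9.7×180/400 = 4.36 V. With the source grounded, V_GS = V_G = 4.36 V.
Assume saturation: I_D = (k_n/2)(V_GS − V_t)² = (0.9/2)×(4.36 − 2.1)² = 0.45×2.26² = 2.31 mA.
V_DS = V_DD − I_D·R_D = 9.7 − 2.31×0.47 = 8.61 V.
Saturation requires V_DS ≥ V_GS − V_t = 2.26 V; 8.61 ≥ 2.26 ✓.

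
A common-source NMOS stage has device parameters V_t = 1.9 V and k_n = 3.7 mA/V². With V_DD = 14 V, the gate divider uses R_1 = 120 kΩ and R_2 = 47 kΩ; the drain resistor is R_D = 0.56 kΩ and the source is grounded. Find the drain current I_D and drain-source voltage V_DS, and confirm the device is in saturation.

I_D ≈ 7.7 mA, V_DS ≈ 9.7 V

V_G = V_DD·R_2/(R_1+R_2) = 14×47/167 = 3.94 V. With the source grounded, V_GS = V_G = 3.94 V.
Assume saturation: I_D = (k_n/2)(V_GS − V_t)² = (3.7/2)×(3.94 − 1.9)² = 1.85×2.04² = 7.7 mA.
V_DS = V_DD − I_D·R_D = 14 − 7.7×0.56 = 9.69 V.
Saturation requires V_DS ≥ V_GS − V_t = 2.04 V; 9.69 ≥ 2.04 ✓.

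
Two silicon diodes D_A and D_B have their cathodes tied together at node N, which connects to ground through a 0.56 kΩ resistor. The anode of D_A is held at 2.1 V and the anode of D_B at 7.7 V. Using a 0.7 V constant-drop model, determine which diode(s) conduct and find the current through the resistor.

Only D_B conducts; I_R ≈ 12 mA

Assume both conduct. Then node N would need to be at both 2.1−0.7 = 1.4 V and 7.7−0.7 = 7 V, which is impossible.
Assume only D_B conducts: V_N = 7.7 − 0.7 = 7 V, so I_R = 7/0.56 = 12.5 mA.
Check D_A: its anode-to-cathode voltage is 2.1 − 7 = -4.9 V < 0.7 V, so it is off. The assumption is consistent.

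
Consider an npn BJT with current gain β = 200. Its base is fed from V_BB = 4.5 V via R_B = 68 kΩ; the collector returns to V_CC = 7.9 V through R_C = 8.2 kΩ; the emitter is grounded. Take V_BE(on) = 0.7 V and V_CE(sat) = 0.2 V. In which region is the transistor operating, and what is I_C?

Assume active: I_B = (4.5 − 0.7)/68 = 0.0559 mA, giving I_C = β·I_B = 11.2 mA.
But then V_CE = 7.9 − 11.2×8.2 = -83.7 V < V_CE(sat) = 0.2 V — impossible in the active region.
So the transistor is saturated. With V_CE = 0.2 V, I_C = (V_CC − 0.2)/R_C = 7.7/8.2 = 0.939 mA.
Check: β·I_B = 11.2 mA > I_C = 0.939 mA, confirming saturation.

saturation; I_C ≈ 0.94 mA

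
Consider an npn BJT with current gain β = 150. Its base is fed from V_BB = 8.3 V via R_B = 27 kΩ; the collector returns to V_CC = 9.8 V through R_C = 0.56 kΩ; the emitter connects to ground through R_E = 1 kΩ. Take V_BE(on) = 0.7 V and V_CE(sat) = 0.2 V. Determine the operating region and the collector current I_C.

Assume active: I_B = (8.3 − 0.7)/(27 + 151×1) = 0.0427 mA, I_C = β·I_B = 6.4 mA.
Then V_CE = 9.8 − 6.4×0.56 − 6.45×1 = -0.234 V < 0.2 V — the active assumption fails.
Re-solve with V_CE = 0.2 V. KCL at the emitter: V_E/R_E = (V_BB−0.7−V_E)/R_B + (V_CC−0.2−V_E)/R_C, giving V_E = 6.17 V.
I_C = (V_CC − 0.2 − V_E)/R_C = (9.6 − 6.17)/0.56 = 6.12 mA.
Check: I_B = (7.6 − 6.17)/27 = 0.0529 mA, and β·I_B = 7.93 mA > I_C, confirming saturation.

saturation; I_C ≈ 6.1 mA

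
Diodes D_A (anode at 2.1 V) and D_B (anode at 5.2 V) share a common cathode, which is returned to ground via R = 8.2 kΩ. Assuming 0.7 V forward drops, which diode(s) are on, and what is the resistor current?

Only D_B conducts; I_R ≈ 0.55 mA

Assume both conduct. Then node N would need to be at both 2.1−0.7 = 1.4 V and 5.2−0.7 = 4.5 V, which is impossible.
Assume only D_B conducts: V_N = 5.2 − 0.7 = 4.5 V, so I_R = 4.5/8.2 = 0.549 mA.
Check D_A: its anode-to-cathode voltage is 2.1 − 4.5 = -2.4 V < 0.7 V, so it is off. The assumption is consistent.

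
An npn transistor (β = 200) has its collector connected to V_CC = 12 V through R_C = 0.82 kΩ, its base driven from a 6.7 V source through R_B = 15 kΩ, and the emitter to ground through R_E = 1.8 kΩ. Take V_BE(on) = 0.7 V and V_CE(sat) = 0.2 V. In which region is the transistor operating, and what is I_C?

Assume active. Base-emitter loop: I_B = (V_BB − V_BE)/(R_B + (β+1)R_E) = (6.7 − 0.7)/(15 + 201×1.8) = 0.0159 mA.
I_C = β·I_B = 200×0.0159 = 3.18 mA.
V_CE = V_CC − I_C·R_C − I_E·R_E = 12 − 3.18×0.82 − 3.2×1.8 = 3.63 V > V_CE(sat), so the active-region assumption holds.

active; I_C ≈ 3.2 mA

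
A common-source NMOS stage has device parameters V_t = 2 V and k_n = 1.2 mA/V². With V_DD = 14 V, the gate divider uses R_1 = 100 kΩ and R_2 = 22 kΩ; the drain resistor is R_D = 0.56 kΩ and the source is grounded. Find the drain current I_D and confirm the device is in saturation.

I_D ≈ 0.17 mA

V_G = V_DD·R_2/(R_1+R_2) = 14×22/122 = 2.52 V. With the source grounded, V_GS = V_G = 2.52 V.
Assume saturation: I_D = (k_n/2)(V_GS − V_t)² = (1.2/2)×(2.52 − 2)² = 0.6×0.525² = 0.165 mA.
V_DS = V_DD − I_D·R_D = 14 − 0.165×0.56 = 13.9 V.
Saturation requires V_DS ≥ V_GS − V_t = 0.525 V; 13.9 ≥ 0.525 ✓.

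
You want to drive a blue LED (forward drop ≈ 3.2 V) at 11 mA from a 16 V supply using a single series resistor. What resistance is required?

R ≈ 1.2 kΩ

The resistor drops V_S − V_D = 16 − 3.2 = 12.8 V at 11 mA.
R = 12.8 V / 11 mA = 1.16 kΩ.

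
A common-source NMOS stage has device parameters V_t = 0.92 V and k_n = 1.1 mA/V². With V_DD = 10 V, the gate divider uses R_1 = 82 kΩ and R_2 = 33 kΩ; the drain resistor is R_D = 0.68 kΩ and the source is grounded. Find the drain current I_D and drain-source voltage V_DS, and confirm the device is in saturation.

I_D ≈ 2.1 mA, V_DS ≈ 8.6 V

V_G = V_DD·R_2/(R_1+R_2) = 10×33/115 = 2.87 V. With the source grounded, V_GS = V_G = 2.87 V.
Assume saturation: I_D = (k_n/2)(V_GS − V_t)² = (1.1/2)×(2.87 − 0.92)² = 0.55×1.95² = 2.09 mA.
V_DS = V_DD − I_D·R_D = 10 − 2.09×0.68 = 8.58 V.
Saturation requires V_DS ≥ V_GS − V_t = 1.95 V; 8.58 ≥ 1.95 ✓.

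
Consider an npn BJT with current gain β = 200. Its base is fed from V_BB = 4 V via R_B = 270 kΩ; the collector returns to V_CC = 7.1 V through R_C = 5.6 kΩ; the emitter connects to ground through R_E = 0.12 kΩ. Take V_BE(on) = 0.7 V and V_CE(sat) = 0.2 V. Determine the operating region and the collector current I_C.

saturation; I_C ≈ 1.2 mA

Assume active: I_B = (4 − 0.7)/(270 + 201×0.12) = 0.0112 mA, I_C = β·I_B = 2.24 mA.
Then V_CE = 7.1 − 2.24×5.6 − 2.26×0.12 = -5.74 V < 0.2 V — the active assumption fails.
Re-solve with V_CE = 0.2 V. KCL at the emitter: V_E/R_E = (V_BB−0.7−V_E)/R_B + (V_CC−0.2−V_E)/R_C, giving V_E = 0.146 V.
I_C = (V_CC − 0.2 − V_E)/R_C = (6.9 − 0.146)/5.6 = 1.21 mA.
Check: I_B = (3.3 − 0.146)/270 = 0.0117 mA, and β·I_B = 2.34 mA > I_C, confirming saturation.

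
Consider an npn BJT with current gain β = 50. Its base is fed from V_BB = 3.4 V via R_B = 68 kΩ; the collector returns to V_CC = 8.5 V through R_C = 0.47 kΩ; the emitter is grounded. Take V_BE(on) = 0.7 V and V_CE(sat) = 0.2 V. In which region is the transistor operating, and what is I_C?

active; I_C ≈ 2 mA

Assume active. Base-emitter loop: I_B = (V_BB − V_BE)/R_B = (3.4 − 0.7)/68 = 0.0397 mA.
I_C = β·I_B = 50×0.0397 = 1.99 mA.
V_CE = V_CC − I_C·R_C = 8.5 − 1.99×0.47 = 7.57 V > V_CE(sat), so the active-region assumption holds.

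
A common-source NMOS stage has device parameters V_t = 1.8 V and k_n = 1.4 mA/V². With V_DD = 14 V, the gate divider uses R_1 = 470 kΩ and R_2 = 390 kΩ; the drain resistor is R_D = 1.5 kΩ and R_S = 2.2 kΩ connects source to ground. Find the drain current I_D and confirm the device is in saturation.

I_D ≈ 1.4 mA

V_G = V_DD·R_2/(R_1+R_2) = 14×390/860 = 6.35 V.
Assume saturation: I_D = (k_n/2)(V_GS − V_t)² with V_GS = V_G − I_D·R_S = 6.35 − 2.2·I_D.
Substituting gives 3.39·I_D² − 15·I_D + 14.5 = 0, with roots I_D = 1.42 or 3.01 mA.
The root I_D = 3.01 mA gives V_GS = -0.274 V ≤ V_t, so take I_D = 1.42 mA.
Then V_GS = 3.22 V and V_DS = V_DD − I_D(R_D+R_S) = 14 − 1.42×3.7 = 8.75 V.
Saturation requires V_DS ≥ V_GS − V_t = 1.42 V; 8.75 ≥ 1.42 ✓.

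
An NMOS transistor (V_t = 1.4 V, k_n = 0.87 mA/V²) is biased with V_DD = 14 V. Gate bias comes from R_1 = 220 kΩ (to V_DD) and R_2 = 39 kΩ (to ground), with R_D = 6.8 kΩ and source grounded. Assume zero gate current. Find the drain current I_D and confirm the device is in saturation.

V_G = V_DD·R_2/(R_1+R_2) = 14×39/259 = 2.11 V. With the source grounded, V_GS = V_G = 2.11 V.
Assume saturation: I_D = (k_n/2)(V_GS − V_t)² = (0.87/2)×(2.11 − 1.4)² = 0.435×0.708² = 0.218 mA.
V_DS = V_DD − I_D·R_D = 14 − 0.218×6.8 = 12.5 V.
Saturation requires V_DS ≥ V_GS − V_t = 0.708 V; 12.5 ≥ 0.708 ✓.

I_D ≈ 0.22 mA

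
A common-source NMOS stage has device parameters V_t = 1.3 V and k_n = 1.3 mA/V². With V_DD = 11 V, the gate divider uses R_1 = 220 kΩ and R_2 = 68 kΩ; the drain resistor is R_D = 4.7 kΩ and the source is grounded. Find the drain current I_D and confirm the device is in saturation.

V_G = V_DD·R_2/(R_1+R_2) = 11×68/288 = 2.6 V. With the source grounded, V_GS = V_G = 2.6 V.
Assume saturation: I_D = (k_n/2)(V_GS − V_t)² = (1.3/2)×(2.6 − 1.3)² = 0.65×1.3² = 1.09 mA.
V_DS = V_DD − I_D·R_D = 11 − 1.09×4.7 = 5.86 V.
Saturation requires V_DS ≥ V_GS − V_t = 1.3 V; 5.86 ≥ 1.3 ✓.

I_D ≈ 1.1 mA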